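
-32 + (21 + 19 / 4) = -25 / 4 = -6.25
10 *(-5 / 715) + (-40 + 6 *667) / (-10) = -283333 / 715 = -396.27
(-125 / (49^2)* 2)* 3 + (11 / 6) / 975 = -4361089 / 14045850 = -0.31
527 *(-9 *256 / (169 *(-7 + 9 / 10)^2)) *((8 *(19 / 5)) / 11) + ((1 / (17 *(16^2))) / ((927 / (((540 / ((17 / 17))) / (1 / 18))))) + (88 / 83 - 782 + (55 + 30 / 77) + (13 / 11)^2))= -3115614323489706341 / 2477102637577568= -1257.77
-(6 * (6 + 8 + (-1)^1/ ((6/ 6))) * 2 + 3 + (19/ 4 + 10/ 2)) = -675/ 4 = -168.75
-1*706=-706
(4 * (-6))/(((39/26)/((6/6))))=-16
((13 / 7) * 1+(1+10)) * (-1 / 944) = -45 / 3304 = -0.01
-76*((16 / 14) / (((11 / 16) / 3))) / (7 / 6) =-175104 / 539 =-324.87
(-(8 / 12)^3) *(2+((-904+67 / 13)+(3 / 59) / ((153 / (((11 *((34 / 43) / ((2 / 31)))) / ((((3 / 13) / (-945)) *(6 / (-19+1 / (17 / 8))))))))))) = 97.85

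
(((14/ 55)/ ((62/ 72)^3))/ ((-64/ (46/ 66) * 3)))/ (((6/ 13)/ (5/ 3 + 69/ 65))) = -770868/ 90117775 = -0.01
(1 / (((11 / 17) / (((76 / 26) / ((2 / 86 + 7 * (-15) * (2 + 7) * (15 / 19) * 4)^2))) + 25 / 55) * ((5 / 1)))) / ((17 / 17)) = 4743176834 / 46751450220489615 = 0.00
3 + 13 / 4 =25 / 4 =6.25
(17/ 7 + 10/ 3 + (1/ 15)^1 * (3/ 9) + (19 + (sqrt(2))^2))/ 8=3.35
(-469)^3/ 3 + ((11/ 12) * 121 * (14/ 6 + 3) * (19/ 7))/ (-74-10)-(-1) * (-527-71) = -45495130112/ 1323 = -34387853.45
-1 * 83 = -83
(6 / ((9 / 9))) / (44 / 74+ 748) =0.01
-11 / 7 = -1.57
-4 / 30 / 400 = -1 / 3000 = -0.00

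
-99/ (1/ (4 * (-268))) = 106128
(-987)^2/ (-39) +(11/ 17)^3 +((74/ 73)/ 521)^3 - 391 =-89142011338961201265119/ 3513758156140134253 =-25369.42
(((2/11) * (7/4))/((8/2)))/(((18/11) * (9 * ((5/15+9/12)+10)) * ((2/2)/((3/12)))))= 0.00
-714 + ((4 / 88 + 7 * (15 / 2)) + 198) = -5098 / 11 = -463.45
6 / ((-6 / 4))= -4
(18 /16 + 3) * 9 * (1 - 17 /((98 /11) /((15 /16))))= -367389 /12544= -29.29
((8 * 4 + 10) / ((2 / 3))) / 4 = 63 / 4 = 15.75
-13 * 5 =-65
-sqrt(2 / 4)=-sqrt(2) / 2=-0.71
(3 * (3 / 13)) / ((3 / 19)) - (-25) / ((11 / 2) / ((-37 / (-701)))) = 463577 / 100243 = 4.62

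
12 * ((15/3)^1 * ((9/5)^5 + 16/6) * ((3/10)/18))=202147/9375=21.56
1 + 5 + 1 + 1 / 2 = 15 / 2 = 7.50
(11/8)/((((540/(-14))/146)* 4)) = -5621/4320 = -1.30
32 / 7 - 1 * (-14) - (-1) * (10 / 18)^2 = 18.88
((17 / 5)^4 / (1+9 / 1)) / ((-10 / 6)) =-8.02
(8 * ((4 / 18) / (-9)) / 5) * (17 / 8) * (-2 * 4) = 272 / 405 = 0.67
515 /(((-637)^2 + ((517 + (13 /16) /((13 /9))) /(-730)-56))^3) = 820608020480000 /106410142003370456369727193879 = 0.00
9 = 9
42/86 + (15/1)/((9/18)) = 30.49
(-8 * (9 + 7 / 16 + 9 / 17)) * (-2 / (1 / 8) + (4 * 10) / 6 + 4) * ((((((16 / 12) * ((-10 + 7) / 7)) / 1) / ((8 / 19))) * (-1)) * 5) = 1030180 / 357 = 2885.66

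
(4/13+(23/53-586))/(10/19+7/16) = -122585872/201877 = -607.23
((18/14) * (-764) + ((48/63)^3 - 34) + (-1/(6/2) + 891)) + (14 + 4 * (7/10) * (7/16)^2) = -655772597/5927040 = -110.64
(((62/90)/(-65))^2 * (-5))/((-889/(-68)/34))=-2221832/1521190125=-0.00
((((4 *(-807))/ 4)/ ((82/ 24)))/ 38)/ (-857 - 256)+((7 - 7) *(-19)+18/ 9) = 579632/ 289009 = 2.01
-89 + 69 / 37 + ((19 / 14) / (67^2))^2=-12733573951027 / 146135929492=-87.14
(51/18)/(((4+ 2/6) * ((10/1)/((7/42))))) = 17/1560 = 0.01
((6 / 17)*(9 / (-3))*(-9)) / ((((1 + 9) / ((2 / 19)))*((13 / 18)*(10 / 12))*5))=17496 / 524875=0.03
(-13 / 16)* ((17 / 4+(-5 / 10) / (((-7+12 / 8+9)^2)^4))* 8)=-1274014365 / 46118408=-27.62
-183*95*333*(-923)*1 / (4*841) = 5343436215 / 3364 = 1588417.42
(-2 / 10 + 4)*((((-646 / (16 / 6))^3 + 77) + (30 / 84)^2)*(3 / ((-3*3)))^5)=282356247337 / 1270080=222313.75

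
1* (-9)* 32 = -288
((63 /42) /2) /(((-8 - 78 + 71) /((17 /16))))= -17 /320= -0.05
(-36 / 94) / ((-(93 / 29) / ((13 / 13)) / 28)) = 4872 / 1457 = 3.34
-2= -2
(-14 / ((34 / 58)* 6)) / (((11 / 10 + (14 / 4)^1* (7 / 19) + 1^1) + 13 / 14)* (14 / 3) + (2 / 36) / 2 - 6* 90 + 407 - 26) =231420 / 8071073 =0.03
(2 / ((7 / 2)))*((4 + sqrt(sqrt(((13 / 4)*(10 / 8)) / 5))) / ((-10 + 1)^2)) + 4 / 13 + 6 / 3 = 2*13^(1 / 4) / 567 + 17218 / 7371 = 2.34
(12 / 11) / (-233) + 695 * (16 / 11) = 2590948 / 2563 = 1010.90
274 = 274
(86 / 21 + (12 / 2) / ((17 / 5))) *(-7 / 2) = -1046 / 51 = -20.51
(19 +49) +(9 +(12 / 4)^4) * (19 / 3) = 638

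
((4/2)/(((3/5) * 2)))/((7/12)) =20/7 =2.86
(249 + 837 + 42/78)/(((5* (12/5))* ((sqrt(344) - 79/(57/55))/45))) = -52474021875/923591188 - 688381875* sqrt(86)/461795594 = -70.64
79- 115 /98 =77.83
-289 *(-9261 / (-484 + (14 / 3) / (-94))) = -5529.24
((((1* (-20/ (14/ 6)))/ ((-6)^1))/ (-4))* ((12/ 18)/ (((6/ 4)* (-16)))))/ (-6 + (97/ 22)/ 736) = -2024/ 1222893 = -0.00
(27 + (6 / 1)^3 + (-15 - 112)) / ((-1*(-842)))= 58 / 421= 0.14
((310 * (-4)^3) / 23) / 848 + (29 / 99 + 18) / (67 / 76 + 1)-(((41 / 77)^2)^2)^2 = 1533049259479190692661 / 176244417109404907263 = 8.70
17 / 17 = 1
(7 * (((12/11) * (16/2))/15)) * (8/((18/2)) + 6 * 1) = 13888/495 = 28.06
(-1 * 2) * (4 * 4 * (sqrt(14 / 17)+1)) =-32 - 32 * sqrt(238) / 17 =-61.04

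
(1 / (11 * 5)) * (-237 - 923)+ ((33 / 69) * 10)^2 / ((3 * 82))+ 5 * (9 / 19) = -253342721 / 13599003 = -18.63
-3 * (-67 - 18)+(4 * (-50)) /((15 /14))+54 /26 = 2746 /39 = 70.41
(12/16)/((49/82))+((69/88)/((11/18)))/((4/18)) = 333393/47432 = 7.03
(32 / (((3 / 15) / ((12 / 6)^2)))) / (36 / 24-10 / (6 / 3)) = -1280 / 7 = -182.86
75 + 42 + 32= 149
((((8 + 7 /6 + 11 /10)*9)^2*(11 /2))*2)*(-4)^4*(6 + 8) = 8414816256 /25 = 336592650.24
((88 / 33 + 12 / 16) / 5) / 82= 1 / 120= 0.01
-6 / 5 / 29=-6 / 145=-0.04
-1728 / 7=-246.86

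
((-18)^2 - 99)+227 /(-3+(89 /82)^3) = 88394839 /949135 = 93.13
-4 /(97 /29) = -116 /97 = -1.20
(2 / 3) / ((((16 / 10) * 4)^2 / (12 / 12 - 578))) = -14425 / 1536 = -9.39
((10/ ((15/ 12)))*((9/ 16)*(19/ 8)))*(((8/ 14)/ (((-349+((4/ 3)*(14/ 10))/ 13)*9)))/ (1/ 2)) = -3705/ 952378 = -0.00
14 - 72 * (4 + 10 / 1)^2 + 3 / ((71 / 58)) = -1000784 / 71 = -14095.55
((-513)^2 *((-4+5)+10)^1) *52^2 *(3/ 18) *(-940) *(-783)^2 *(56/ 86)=-21051946677692810880/ 43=-489580155295181648.37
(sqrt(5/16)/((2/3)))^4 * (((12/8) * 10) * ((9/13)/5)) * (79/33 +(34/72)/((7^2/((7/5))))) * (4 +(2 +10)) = 40540905/1025024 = 39.55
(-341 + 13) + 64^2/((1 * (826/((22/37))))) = -4967112/15281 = -325.05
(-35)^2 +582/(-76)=46259/38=1217.34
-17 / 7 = -2.43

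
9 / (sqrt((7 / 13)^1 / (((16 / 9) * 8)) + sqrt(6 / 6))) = 72 * sqrt(44902) / 1727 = 8.83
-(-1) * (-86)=-86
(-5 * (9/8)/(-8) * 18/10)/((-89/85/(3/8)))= -20655/45568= -0.45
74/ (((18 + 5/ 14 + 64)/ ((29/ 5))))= 30044/ 5765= 5.21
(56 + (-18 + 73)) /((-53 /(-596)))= 66156 /53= 1248.23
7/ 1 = 7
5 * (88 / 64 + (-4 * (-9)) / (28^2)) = 2785 / 392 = 7.10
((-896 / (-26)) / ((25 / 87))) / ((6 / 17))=110432 / 325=339.79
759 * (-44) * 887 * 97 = -2873358444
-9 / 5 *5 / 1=-9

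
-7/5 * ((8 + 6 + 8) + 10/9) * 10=-2912/9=-323.56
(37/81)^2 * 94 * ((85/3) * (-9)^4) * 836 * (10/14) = 45722135800/21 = 2177244561.90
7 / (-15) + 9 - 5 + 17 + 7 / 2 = 721 / 30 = 24.03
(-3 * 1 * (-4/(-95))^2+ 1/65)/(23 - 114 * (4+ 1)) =-1181/64176775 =-0.00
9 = 9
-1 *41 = -41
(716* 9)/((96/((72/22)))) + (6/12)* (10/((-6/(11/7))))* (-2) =102703/462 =222.30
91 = 91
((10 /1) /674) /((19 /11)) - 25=-160020 /6403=-24.99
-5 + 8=3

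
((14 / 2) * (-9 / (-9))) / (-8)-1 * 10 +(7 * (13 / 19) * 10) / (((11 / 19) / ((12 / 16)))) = 4503 / 88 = 51.17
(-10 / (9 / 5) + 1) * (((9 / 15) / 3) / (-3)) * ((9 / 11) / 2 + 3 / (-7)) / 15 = -41 / 103950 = -0.00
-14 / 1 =-14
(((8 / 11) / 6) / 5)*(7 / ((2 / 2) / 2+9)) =56 / 3135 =0.02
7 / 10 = 0.70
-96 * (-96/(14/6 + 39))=6912/31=222.97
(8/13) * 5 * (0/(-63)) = 0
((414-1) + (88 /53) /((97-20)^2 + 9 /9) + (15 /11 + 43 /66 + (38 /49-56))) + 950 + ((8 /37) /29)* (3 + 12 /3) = 1309.84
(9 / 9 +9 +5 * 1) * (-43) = -645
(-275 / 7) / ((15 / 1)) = -55 / 21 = -2.62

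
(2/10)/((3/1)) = 1/15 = 0.07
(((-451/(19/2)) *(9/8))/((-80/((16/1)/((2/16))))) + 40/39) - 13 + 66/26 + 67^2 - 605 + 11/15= 14674579/3705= 3960.75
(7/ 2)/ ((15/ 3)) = 7/ 10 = 0.70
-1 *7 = -7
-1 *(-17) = 17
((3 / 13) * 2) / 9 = 2 / 39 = 0.05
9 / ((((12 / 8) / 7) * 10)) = 4.20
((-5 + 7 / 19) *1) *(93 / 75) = -2728 / 475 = -5.74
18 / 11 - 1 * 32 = -30.36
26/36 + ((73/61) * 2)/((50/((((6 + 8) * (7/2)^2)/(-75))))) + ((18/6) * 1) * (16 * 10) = 164910254/343125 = 480.61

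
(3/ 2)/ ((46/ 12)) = 9/ 23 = 0.39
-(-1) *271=271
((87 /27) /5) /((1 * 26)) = 29 /1170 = 0.02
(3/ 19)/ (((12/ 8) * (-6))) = -1/ 57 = -0.02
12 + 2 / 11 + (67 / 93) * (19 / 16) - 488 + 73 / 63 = -162859681 / 343728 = -473.80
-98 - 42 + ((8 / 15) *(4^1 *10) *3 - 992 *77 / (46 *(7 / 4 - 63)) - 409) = -368601 / 805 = -457.89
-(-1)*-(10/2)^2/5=-5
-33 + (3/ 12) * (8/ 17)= -559/ 17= -32.88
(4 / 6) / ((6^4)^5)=1 / 5484237660094464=0.00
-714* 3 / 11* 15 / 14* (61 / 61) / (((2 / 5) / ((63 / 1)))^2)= -227721375 / 44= -5175485.80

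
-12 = -12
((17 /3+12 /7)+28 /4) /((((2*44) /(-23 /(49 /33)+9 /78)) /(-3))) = 2957637 /392392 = 7.54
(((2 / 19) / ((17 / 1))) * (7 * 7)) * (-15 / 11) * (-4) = 5880 / 3553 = 1.65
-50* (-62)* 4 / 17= 12400 / 17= 729.41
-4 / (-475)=4 / 475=0.01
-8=-8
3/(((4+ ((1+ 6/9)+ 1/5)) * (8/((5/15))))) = 15/704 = 0.02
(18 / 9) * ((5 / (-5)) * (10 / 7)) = -20 / 7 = -2.86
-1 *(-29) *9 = 261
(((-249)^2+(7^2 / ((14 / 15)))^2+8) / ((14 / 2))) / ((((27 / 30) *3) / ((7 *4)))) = 2590610 / 27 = 95948.52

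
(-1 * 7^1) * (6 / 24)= -7 / 4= -1.75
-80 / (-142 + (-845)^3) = 80 / 603351267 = 0.00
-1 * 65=-65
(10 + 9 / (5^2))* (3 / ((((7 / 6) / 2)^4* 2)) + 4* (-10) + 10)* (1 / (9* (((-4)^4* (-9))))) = 252377 / 29635200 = 0.01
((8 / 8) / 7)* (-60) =-60 / 7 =-8.57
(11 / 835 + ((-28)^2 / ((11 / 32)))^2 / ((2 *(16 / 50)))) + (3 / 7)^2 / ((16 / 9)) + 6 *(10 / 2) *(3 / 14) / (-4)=643805328067239 / 79211440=8127681.15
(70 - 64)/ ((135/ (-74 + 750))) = 1352/ 45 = 30.04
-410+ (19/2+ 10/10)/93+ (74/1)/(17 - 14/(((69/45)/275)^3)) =-24972138811141439/60924432488482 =-409.89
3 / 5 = 0.60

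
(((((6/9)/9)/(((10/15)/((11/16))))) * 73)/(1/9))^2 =644809/256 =2518.79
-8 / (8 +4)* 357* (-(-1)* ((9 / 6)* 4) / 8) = -357 / 2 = -178.50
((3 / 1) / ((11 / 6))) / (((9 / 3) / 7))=42 / 11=3.82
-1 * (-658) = 658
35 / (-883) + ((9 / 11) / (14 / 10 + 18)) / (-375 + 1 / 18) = -252756635 / 6358644589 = -0.04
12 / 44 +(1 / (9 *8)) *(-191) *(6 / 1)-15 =-4045 / 132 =-30.64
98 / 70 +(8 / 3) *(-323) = -12899 / 15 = -859.93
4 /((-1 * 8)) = -1 /2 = -0.50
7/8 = 0.88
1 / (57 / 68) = 68 / 57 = 1.19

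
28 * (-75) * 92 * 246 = -47527200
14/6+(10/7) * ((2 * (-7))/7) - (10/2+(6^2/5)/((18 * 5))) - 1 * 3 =-8.60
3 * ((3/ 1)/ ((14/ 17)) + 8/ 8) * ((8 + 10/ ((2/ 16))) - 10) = 7605/ 7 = 1086.43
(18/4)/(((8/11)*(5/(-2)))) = -99/40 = -2.48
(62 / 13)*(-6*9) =-3348 / 13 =-257.54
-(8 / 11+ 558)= -6146 / 11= -558.73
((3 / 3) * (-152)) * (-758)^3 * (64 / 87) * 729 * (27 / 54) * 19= 9780500006701056 / 29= 337258620920726.07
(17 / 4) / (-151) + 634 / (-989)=-399749 / 597356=-0.67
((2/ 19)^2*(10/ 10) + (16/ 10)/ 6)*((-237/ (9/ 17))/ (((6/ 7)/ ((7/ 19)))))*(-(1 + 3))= 197947456/ 925965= 213.77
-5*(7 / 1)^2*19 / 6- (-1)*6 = -4619 / 6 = -769.83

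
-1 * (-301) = 301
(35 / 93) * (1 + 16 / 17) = 385 / 527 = 0.73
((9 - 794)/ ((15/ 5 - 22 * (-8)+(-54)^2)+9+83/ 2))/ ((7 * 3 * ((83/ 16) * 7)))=-25120/ 76756491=-0.00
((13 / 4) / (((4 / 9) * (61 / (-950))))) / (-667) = 55575 / 325496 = 0.17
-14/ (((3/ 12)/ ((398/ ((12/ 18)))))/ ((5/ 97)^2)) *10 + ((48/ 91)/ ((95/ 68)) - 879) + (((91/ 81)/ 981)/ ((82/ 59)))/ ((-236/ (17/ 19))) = -3745876367349307717/ 2120002319602440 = -1766.92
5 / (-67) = -5 / 67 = -0.07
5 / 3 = 1.67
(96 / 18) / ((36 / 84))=112 / 9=12.44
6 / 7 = 0.86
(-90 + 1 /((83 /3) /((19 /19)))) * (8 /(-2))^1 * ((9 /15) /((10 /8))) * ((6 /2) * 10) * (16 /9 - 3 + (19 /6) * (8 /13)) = 3764.64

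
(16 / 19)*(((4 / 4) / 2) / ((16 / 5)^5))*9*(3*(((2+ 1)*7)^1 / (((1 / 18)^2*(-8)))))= -143521875 / 4980736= -28.82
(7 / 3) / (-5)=-7 / 15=-0.47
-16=-16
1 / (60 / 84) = 7 / 5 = 1.40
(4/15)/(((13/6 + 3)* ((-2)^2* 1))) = 0.01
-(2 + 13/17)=-47/17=-2.76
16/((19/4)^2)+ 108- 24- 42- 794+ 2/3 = -750.62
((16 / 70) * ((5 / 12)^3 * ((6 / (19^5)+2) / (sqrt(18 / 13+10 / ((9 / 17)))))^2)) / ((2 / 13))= 6475954427089225 / 305400672433583412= 0.02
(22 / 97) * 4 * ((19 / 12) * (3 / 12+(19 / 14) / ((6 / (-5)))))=-7733 / 6111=-1.27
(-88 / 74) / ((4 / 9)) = -99 / 37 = -2.68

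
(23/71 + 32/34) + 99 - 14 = 104122/1207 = 86.27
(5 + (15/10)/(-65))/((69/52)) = 1294/345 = 3.75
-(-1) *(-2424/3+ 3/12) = -3231/4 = -807.75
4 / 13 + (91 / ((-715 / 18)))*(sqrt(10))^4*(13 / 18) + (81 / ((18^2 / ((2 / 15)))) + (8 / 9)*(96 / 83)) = -19475297 / 118690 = -164.09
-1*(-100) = 100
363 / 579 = 121 / 193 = 0.63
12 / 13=0.92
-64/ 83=-0.77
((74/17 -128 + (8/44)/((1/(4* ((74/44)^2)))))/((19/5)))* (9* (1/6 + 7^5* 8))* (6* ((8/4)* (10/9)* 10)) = -5162690456.42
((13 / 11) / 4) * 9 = 117 / 44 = 2.66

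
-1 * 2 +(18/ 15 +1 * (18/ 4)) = 37/ 10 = 3.70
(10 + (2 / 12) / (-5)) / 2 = 299 / 60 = 4.98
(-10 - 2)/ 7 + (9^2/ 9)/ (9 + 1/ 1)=-57/ 70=-0.81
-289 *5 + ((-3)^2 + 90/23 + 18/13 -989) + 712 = -510603/299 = -1707.70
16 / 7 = 2.29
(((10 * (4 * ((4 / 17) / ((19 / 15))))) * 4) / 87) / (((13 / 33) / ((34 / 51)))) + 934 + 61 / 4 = 462646087 / 487084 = 949.83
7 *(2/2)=7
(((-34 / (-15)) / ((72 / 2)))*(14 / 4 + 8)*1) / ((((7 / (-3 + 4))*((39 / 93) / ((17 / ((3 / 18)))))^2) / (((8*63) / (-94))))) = -1303104468 / 39715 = -32811.39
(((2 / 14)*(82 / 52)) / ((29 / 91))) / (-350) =-41 / 20300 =-0.00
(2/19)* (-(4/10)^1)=-4/95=-0.04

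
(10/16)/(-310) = -1/496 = -0.00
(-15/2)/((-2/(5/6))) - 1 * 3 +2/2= 9/8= 1.12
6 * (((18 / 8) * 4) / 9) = 6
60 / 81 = 20 / 27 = 0.74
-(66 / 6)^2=-121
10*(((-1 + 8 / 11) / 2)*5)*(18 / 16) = -675 / 88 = -7.67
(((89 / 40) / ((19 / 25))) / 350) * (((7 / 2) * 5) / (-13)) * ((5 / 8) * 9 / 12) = -1335 / 252928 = -0.01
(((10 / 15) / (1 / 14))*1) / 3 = 28 / 9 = 3.11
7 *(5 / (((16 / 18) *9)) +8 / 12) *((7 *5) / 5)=1519 / 24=63.29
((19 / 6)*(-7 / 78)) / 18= -133 / 8424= -0.02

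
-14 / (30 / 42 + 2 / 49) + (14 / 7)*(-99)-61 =-10269 / 37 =-277.54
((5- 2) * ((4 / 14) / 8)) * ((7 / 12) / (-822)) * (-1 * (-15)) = -5 / 4384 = -0.00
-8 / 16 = -1 / 2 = -0.50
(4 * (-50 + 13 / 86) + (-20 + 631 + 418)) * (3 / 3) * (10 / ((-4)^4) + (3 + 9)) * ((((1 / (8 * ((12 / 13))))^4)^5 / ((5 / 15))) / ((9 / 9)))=348247545364792790221372126831 / 2703090440080289061411493602781363968147456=0.00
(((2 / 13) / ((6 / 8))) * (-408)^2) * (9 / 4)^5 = 51195483 / 26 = 1969057.04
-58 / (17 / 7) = -406 / 17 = -23.88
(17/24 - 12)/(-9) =271/216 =1.25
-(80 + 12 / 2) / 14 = -6.14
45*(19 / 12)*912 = 64980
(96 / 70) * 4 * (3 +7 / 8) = 744 / 35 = 21.26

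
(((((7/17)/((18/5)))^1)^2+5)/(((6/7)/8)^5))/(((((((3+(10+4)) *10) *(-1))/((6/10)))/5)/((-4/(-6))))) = -403931639552/96702579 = -4177.05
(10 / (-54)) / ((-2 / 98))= 245 / 27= 9.07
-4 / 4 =-1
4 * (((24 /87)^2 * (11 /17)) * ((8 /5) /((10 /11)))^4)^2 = 27850097600940212224 /31189607086181640625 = 0.89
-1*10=-10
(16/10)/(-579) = -8/2895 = -0.00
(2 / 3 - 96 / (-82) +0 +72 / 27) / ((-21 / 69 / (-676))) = 8613592 / 861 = 10004.17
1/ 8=0.12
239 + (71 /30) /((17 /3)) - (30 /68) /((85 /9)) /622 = 430372239 /1797580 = 239.42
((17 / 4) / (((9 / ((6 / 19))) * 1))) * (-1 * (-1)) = 17 / 114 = 0.15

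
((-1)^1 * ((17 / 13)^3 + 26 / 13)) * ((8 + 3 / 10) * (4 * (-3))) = 4634886 / 10985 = 421.93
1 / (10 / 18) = 9 / 5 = 1.80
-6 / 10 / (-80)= 3 / 400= 0.01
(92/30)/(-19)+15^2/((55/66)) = 76904/285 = 269.84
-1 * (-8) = 8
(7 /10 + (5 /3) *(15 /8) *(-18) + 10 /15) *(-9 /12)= 3293 /80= 41.16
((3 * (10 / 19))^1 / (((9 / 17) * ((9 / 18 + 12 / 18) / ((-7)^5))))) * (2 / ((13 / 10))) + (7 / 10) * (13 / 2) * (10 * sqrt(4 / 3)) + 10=-16324330 / 247 + 91 * sqrt(3) / 3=-66037.87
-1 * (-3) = 3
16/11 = 1.45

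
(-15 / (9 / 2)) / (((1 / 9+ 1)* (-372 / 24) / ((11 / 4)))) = 33 / 62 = 0.53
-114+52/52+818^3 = 547343319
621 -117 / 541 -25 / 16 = 5359979 / 8656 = 619.22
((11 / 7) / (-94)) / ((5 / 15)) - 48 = -31617 / 658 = -48.05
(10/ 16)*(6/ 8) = 15/ 32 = 0.47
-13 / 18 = -0.72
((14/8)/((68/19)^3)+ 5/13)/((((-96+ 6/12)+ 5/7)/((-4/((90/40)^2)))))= 48389663/13730174406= 0.00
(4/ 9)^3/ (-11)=-64/ 8019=-0.01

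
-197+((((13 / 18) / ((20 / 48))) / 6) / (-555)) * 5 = -984028 / 4995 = -197.00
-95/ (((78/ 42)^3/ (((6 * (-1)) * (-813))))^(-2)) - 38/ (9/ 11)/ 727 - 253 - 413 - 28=-1412556384125603825/ 2035196011709532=-694.06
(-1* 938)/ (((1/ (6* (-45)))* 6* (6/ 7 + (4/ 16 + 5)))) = 131320/ 19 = 6911.58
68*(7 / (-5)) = -476 / 5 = -95.20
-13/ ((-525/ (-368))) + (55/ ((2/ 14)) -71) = 304.89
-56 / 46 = -28 / 23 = -1.22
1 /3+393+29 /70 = 393.75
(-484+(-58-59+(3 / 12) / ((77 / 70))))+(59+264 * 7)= 28737 / 22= 1306.23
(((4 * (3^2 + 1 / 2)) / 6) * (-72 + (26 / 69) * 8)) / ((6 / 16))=-723520 / 621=-1165.09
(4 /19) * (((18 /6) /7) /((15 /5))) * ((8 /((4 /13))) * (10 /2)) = 520 /133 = 3.91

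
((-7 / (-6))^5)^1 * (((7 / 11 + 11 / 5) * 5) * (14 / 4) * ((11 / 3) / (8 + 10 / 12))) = 1529437 / 34344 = 44.53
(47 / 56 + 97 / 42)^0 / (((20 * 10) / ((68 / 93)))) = 0.00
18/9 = 2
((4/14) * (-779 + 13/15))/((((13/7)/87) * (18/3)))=-338488/195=-1735.84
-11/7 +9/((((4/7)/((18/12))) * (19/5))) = 4.65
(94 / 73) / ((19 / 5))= 470 / 1387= 0.34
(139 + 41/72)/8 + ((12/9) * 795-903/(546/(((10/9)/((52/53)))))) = 104700601/97344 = 1075.57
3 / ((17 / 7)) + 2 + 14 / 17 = 69 / 17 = 4.06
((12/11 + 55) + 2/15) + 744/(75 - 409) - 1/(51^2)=1289981908/23890185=54.00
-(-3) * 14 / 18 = 7 / 3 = 2.33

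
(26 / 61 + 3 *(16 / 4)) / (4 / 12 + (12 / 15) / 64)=181920 / 5063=35.93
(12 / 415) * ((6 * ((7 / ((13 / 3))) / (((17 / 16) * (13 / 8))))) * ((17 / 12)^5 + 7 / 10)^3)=3544093803458815847611 / 83051734249635840000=42.67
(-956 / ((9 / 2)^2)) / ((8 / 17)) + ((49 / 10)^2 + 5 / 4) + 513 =1773653 / 4050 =437.94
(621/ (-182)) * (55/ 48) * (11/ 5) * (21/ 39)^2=-175329/ 70304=-2.49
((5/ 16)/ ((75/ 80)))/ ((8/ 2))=1/ 12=0.08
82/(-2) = -41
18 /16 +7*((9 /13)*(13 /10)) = 297 /40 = 7.42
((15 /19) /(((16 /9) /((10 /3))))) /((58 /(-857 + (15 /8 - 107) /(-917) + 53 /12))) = -21.76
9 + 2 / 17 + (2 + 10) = 359 / 17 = 21.12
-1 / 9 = -0.11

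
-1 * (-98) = 98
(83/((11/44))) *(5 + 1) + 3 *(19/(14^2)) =390489/196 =1992.29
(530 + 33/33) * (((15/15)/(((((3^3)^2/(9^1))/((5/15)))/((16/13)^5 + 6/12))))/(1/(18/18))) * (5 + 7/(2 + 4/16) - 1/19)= 2572942505/43955379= 58.54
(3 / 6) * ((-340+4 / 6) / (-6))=509 / 18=28.28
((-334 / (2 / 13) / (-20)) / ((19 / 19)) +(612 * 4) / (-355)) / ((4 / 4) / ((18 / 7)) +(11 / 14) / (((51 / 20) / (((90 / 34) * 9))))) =2628162243 / 199837310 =13.15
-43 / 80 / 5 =-43 / 400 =-0.11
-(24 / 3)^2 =-64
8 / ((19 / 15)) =6.32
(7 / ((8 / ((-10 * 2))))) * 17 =-595 / 2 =-297.50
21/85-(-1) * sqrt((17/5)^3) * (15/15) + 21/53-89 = -398047/4505 + 17 * sqrt(85)/25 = -82.09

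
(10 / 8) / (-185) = -1 / 148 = -0.01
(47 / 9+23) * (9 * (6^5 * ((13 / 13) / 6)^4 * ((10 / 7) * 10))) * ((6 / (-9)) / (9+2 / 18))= -457200 / 287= -1593.03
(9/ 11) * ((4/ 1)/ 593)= 36/ 6523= 0.01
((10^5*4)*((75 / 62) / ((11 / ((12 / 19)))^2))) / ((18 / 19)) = 120000000 / 71269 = 1683.76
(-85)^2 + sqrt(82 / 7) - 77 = sqrt(574) / 7 + 7148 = 7151.42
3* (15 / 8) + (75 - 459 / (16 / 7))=-1923 / 16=-120.19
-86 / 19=-4.53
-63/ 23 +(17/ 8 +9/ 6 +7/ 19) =4385/ 3496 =1.25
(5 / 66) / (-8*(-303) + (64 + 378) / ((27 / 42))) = 15 / 616088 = 0.00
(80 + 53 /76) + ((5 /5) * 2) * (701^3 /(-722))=-1377771877 /1444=-954135.65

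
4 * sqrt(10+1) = 4 * sqrt(11) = 13.27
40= 40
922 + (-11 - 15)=896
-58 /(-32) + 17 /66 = 1093 /528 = 2.07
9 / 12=0.75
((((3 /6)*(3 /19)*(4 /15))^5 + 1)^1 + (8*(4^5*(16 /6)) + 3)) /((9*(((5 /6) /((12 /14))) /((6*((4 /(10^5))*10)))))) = 1014395857825192 /169264580078125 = 5.99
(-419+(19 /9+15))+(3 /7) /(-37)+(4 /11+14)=-9936832 /25641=-387.54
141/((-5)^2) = 141/25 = 5.64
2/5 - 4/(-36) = 23/45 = 0.51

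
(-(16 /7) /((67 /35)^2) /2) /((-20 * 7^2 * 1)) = 10 /31423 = 0.00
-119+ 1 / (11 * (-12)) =-15709 / 132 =-119.01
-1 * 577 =-577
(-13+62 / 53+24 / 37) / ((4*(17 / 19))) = -416613 / 133348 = -3.12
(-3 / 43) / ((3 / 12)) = -12 / 43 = -0.28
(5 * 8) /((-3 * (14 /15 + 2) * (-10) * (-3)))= -5 /33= -0.15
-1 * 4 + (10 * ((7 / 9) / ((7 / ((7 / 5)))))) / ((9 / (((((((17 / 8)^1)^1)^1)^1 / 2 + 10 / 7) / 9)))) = -2561 / 648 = -3.95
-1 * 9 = -9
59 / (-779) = -59 / 779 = -0.08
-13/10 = -1.30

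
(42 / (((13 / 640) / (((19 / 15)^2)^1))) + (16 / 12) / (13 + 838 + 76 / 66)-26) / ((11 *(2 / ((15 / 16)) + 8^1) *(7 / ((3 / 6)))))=9024623731 / 4278666392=2.11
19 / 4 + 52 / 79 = 1709 / 316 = 5.41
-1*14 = -14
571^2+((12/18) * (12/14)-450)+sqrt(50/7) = 5 * sqrt(14)/7+2279141/7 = 325594.24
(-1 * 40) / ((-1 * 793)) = 40 / 793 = 0.05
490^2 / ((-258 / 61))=-56767.83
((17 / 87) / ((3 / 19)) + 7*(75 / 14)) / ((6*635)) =20221 / 1988820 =0.01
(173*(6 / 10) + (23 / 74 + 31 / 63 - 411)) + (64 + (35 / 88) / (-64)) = -242.40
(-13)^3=-2197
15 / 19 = 0.79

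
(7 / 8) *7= 49 / 8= 6.12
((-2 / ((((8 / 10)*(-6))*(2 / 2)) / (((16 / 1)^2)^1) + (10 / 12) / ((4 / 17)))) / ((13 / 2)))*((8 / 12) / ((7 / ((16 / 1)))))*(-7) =20480 / 21983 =0.93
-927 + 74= -853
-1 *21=-21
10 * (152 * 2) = 3040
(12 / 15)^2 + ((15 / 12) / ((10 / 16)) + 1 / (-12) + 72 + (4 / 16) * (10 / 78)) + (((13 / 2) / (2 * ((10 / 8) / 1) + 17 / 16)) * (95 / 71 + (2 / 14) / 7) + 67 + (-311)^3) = -1938615730681976 / 64448475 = -30080086.93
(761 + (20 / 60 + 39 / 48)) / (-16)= -36583 / 768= -47.63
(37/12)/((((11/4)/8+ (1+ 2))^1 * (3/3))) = 296/321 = 0.92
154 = 154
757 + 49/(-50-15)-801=-2909/65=-44.75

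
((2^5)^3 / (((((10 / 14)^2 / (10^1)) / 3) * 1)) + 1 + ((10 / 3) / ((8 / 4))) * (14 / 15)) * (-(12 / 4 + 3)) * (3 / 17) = -173408486 / 85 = -2040099.84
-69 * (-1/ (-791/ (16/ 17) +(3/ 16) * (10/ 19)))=-20976/ 255463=-0.08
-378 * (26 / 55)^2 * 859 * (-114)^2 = -2852603181792 / 3025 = -943009316.29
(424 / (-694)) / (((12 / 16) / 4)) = -3392 / 1041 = -3.26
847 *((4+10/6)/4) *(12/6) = 14399/6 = 2399.83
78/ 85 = 0.92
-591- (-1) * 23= -568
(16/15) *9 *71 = 3408/5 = 681.60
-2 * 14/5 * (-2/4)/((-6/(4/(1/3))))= -28/5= -5.60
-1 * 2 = -2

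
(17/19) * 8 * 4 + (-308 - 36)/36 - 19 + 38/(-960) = 997/27360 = 0.04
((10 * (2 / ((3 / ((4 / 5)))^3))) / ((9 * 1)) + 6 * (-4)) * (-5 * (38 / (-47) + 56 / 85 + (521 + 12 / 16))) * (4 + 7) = 1112039884186 / 1617975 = 687303.50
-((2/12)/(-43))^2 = -1/66564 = -0.00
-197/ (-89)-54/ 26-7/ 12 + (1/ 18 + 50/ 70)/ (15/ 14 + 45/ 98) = 175531/ 3123900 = 0.06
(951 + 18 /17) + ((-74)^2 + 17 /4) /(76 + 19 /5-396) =1970405 /2108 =934.73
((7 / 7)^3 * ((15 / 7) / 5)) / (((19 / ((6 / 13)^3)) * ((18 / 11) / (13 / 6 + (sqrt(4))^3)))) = 4026 / 292201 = 0.01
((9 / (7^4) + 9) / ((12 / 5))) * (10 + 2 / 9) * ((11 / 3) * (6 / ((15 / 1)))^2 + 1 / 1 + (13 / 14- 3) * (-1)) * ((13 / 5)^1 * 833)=23448087403 / 77175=303830.09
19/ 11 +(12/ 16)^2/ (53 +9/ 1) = 18947/ 10912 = 1.74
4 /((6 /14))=28 /3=9.33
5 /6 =0.83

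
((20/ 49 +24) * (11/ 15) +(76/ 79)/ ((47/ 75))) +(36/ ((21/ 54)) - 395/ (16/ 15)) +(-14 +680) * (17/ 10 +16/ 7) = 104628873269/ 43664880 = 2396.18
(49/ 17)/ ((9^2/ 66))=1078/ 459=2.35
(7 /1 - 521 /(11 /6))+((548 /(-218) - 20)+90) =-251425 /1199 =-209.70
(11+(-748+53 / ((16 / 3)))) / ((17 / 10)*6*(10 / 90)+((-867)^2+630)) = -174495 / 180556832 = -0.00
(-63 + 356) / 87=293 / 87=3.37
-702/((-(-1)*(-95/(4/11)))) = 2808/1045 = 2.69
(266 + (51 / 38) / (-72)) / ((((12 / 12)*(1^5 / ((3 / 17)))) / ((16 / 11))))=242575 / 3553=68.27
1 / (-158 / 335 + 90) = 335 / 29992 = 0.01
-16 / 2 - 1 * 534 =-542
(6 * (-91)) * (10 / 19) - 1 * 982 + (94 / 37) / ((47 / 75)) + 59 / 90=-1264.66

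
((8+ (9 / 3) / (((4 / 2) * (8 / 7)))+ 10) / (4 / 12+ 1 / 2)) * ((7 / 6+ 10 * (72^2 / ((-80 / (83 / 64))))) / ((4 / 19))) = -118247811 / 1280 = -92381.10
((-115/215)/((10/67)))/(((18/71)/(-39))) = 1422343/2580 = 551.30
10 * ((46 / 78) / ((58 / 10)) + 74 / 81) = 310030 / 30537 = 10.15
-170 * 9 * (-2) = 3060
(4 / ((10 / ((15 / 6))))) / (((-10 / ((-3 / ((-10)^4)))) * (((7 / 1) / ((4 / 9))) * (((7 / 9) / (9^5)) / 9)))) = 1594323 / 1225000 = 1.30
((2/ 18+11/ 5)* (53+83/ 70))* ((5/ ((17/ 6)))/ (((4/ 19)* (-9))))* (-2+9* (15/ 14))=-100245197/ 112455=-891.42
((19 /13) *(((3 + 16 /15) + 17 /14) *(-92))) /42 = -484633 /28665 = -16.91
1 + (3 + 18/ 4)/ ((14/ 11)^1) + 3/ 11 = 2207/ 308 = 7.17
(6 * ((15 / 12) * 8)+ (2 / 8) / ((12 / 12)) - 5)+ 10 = 261 / 4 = 65.25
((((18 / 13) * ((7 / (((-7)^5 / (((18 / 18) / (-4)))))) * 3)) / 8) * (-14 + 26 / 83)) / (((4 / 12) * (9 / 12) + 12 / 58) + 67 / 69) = -15343668 / 29608870291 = -0.00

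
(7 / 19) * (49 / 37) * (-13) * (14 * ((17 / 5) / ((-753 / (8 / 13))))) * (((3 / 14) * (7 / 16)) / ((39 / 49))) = 2000033 / 68816670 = 0.03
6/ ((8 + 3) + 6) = 6/ 17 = 0.35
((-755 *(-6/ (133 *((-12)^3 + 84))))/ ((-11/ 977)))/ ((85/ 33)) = 442581/ 619514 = 0.71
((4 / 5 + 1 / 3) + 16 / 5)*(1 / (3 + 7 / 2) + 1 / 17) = 0.92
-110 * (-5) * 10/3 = 5500/3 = 1833.33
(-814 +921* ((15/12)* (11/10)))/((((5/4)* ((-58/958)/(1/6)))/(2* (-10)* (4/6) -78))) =237489637/2610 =90992.20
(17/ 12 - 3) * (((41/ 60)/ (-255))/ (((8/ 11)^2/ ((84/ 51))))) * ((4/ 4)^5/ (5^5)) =659813/ 156060000000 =0.00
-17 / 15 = -1.13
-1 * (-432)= 432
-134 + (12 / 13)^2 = -22502 / 169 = -133.15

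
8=8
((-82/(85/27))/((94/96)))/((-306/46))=271584/67915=4.00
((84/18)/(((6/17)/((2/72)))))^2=14161/104976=0.13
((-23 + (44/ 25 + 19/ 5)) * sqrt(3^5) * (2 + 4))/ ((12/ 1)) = -1962 * sqrt(3)/ 25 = -135.93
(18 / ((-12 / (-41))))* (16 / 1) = 984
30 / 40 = 3 / 4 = 0.75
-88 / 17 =-5.18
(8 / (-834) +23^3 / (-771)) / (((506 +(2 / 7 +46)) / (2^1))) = -11845687 / 207157677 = -0.06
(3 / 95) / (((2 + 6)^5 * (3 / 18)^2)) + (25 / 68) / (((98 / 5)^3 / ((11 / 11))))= 0.00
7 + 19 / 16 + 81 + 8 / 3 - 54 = 1817 / 48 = 37.85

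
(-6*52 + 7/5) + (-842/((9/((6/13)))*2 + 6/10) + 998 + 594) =623768/495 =1260.14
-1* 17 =-17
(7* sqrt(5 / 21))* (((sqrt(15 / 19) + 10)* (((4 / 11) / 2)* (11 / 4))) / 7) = sqrt(105)* (sqrt(285) + 190) / 798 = 2.66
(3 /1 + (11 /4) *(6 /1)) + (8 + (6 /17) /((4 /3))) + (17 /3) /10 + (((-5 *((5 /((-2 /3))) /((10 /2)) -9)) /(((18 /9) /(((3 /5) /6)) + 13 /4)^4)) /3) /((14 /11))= 28.33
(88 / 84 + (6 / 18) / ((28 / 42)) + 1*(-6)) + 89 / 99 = -4925 / 1386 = -3.55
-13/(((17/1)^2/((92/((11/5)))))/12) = -71760/3179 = -22.57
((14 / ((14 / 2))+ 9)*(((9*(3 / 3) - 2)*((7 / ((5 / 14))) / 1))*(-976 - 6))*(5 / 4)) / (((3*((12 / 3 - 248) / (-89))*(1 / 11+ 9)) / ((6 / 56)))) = -259091371 / 97600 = -2654.62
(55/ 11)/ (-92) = -5/ 92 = -0.05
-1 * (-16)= 16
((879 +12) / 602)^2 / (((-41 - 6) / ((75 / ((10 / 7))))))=-11908215 / 4866568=-2.45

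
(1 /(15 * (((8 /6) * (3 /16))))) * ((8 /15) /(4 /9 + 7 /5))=32 /415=0.08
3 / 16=0.19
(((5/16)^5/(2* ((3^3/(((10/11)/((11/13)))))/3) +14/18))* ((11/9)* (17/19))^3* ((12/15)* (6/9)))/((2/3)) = 265655121875/1493701289312256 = 0.00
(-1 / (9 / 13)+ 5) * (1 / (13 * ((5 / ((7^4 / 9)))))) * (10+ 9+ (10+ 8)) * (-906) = -858520768 / 1755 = -489185.62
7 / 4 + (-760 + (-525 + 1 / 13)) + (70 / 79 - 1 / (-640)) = -842820573 / 657280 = -1282.29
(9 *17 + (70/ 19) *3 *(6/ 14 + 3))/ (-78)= -93/ 38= -2.45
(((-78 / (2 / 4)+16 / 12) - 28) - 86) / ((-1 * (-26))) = -31 / 3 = -10.33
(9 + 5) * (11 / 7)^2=242 / 7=34.57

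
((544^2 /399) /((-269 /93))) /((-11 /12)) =110088192 /393547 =279.73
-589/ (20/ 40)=-1178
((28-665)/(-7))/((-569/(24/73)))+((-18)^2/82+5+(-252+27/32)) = -13202202509/54496544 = -242.26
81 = 81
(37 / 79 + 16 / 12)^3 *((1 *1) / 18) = 77854483 / 239616954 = 0.32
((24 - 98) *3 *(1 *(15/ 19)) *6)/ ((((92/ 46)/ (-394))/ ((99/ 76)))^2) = -1899933209955/ 27436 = -69249643.17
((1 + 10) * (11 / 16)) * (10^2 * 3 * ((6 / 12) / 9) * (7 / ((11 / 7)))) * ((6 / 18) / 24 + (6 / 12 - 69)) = -66445225 / 1728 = -38452.10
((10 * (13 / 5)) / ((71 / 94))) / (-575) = -0.06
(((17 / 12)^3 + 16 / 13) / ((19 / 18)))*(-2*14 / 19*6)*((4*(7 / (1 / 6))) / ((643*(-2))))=13452999 / 3017599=4.46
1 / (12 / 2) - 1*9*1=-53 / 6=-8.83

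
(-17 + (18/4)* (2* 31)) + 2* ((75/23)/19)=114644/437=262.34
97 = 97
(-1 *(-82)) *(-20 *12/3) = -6560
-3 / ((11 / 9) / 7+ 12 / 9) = -189 / 95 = -1.99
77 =77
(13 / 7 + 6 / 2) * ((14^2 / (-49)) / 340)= -2 / 35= -0.06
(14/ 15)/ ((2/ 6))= 14/ 5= 2.80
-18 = -18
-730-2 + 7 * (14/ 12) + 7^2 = -4049/ 6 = -674.83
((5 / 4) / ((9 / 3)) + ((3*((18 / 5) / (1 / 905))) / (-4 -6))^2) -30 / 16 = 573185581 / 600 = 955309.30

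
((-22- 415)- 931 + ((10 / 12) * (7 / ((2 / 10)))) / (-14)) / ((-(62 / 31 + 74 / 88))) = 180851 / 375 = 482.27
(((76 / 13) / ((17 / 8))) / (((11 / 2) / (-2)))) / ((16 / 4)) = -608 / 2431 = -0.25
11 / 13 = 0.85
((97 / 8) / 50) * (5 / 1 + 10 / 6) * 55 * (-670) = -59574.17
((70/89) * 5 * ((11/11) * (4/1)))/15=280/267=1.05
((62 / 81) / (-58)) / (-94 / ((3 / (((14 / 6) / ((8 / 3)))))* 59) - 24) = 7316 / 13562343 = 0.00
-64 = -64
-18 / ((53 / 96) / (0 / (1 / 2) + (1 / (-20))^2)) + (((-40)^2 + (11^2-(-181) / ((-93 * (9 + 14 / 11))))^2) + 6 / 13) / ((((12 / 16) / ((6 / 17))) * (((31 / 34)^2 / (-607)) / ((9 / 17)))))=-598437844393880945596 / 203124772954025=-2946158.83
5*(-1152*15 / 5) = -17280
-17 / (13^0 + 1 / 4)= -68 / 5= -13.60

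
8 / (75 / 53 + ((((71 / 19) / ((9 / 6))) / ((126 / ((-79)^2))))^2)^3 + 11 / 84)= 3636790456085961090277536 / 1604763540182115717484173874215208475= 0.00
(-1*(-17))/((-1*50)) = -17/50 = -0.34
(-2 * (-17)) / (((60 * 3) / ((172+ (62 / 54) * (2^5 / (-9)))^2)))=14152214536 / 2657205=5325.98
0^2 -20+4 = -16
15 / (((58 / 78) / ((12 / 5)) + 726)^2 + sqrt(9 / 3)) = 379593278969289840 / 13349687456818978672033 - 719572688640*sqrt(3) / 13349687456818978672033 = 0.00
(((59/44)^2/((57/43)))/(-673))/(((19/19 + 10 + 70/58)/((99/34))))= -73573/153034816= -0.00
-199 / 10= -19.90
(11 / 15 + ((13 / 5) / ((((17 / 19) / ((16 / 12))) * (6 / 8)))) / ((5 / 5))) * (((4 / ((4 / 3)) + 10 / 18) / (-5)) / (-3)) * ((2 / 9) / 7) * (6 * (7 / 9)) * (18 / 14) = 577664 / 2168775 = 0.27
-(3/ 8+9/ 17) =-123/ 136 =-0.90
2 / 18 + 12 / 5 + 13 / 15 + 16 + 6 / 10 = 899 / 45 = 19.98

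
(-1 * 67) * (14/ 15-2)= 1072/ 15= 71.47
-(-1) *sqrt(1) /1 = 1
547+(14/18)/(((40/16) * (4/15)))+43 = 3547/6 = 591.17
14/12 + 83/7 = 547/42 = 13.02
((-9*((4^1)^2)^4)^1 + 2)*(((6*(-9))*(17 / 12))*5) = 225606915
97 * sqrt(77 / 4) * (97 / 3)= 9409 * sqrt(77) / 6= 13760.61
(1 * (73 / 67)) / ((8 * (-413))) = -0.00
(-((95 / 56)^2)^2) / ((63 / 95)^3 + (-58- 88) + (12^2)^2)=-69833729609375 / 173614271340941312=-0.00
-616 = -616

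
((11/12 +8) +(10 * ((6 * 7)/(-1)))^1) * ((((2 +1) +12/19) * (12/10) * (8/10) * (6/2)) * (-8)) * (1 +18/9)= 49014288/475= 103187.97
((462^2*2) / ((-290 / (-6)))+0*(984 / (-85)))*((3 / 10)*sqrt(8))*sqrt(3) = 3841992*sqrt(6) / 725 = 12980.58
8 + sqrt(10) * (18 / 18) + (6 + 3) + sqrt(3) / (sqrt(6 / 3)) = 21.39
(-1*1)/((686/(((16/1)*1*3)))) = -24/343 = -0.07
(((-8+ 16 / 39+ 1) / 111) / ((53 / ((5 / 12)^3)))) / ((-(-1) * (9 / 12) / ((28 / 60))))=-44975 / 892051056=-0.00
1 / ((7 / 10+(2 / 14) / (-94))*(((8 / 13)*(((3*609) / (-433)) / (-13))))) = 7.17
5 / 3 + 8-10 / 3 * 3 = -1 / 3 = -0.33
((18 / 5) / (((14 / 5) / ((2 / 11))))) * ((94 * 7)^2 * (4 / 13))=4453344 / 143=31142.27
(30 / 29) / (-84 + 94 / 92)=-1380 / 110693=-0.01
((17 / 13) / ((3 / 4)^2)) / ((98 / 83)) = 1.97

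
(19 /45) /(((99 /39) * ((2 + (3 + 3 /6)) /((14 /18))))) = 3458 /147015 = 0.02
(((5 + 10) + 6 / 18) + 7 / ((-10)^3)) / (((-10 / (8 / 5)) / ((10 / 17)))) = -1.44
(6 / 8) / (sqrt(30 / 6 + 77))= 3 * sqrt(82) / 328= 0.08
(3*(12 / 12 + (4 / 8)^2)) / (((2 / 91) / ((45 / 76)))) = 61425 / 608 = 101.03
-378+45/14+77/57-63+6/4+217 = -86956/399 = -217.93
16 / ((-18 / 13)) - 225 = -2129 / 9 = -236.56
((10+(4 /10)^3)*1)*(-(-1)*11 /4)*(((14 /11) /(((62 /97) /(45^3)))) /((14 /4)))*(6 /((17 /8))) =125586288 /31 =4051170.58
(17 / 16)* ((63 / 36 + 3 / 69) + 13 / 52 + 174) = 68833 / 368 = 187.05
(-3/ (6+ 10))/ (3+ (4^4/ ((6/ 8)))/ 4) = -9/ 4240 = -0.00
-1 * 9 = -9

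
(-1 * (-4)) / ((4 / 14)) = 14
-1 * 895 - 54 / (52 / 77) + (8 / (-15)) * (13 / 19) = -7227169 / 7410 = -975.33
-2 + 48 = 46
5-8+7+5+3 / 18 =55 / 6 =9.17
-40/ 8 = -5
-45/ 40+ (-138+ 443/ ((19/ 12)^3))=-1510035/ 54872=-27.52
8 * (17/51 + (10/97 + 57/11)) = 143872/3201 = 44.95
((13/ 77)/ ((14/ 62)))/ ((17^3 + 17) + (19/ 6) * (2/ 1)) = 1209/ 7982051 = 0.00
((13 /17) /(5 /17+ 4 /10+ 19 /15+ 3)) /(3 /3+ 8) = 13 /759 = 0.02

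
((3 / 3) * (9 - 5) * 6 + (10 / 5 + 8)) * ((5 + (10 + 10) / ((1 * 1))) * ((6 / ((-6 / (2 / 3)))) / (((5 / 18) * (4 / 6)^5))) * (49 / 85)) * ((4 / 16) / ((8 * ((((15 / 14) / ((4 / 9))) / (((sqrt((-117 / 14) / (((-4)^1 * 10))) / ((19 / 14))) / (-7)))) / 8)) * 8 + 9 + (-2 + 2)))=361179 / 2886544 + 377055 * sqrt(455) / 1443272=5.70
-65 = -65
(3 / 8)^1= 0.38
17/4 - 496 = -1967/4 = -491.75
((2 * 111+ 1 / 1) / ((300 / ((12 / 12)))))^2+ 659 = 659.55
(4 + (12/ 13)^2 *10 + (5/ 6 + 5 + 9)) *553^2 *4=33460450.62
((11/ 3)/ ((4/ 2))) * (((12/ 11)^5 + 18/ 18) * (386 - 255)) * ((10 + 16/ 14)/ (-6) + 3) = 698.56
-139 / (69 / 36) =-1668 / 23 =-72.52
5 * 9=45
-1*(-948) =948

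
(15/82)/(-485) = -3/7954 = -0.00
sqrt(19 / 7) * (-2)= -2 * sqrt(133) / 7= -3.30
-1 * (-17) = 17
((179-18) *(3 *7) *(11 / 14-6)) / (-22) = 35259 / 44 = 801.34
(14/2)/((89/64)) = 448/89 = 5.03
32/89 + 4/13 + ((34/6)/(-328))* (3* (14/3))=242141/569244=0.43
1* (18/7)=18/7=2.57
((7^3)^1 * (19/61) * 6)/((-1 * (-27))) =13034/549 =23.74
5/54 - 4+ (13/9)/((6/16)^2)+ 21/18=610/81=7.53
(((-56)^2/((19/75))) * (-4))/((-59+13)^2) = -235200/10051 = -23.40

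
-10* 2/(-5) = 4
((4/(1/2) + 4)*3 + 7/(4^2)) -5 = 503/16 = 31.44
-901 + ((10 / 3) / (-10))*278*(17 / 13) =-39865 / 39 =-1022.18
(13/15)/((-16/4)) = -13/60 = -0.22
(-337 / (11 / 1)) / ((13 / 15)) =-5055 / 143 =-35.35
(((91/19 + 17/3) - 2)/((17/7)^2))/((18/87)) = 6.93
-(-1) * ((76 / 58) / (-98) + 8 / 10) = 0.79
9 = 9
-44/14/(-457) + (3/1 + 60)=201559/3199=63.01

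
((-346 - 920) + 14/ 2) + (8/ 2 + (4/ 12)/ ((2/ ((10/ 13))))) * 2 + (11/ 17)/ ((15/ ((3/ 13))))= -4146182/ 3315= -1250.73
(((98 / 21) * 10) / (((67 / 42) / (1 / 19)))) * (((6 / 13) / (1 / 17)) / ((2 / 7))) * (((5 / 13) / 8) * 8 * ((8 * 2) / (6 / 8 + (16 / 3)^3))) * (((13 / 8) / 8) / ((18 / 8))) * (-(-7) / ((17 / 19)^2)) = 65691360 / 48759451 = 1.35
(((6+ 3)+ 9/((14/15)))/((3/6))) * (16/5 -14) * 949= -13375206/35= -382148.74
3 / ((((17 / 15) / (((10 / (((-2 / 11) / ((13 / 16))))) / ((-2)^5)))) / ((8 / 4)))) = 32175 / 4352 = 7.39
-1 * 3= -3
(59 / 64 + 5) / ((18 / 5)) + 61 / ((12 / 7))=42887 / 1152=37.23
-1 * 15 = -15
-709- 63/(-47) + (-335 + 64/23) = -1124107/1081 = -1039.88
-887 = -887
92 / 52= 23 / 13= 1.77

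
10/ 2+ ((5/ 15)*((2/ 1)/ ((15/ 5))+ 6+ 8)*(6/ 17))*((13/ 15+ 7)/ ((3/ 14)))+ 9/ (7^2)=7706354/ 112455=68.53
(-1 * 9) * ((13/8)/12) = -39/32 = -1.22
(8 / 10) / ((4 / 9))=9 / 5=1.80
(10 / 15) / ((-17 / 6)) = -4 / 17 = -0.24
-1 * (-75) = 75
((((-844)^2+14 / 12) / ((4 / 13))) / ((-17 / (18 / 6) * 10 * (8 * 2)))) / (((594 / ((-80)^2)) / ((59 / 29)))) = -16390878205 / 292842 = -55971.75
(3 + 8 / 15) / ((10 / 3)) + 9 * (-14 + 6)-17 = -4397 / 50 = -87.94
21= 21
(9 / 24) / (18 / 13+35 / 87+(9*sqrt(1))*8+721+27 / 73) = 247689 / 525204232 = 0.00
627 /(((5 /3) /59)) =110979 /5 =22195.80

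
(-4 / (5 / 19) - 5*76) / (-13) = 152 / 5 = 30.40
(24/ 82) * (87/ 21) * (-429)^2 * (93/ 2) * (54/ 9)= 17868908772/ 287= 62261006.17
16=16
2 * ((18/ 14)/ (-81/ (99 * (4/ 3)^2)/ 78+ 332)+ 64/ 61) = 367168/ 174335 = 2.11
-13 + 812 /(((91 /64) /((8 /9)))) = 57871 /117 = 494.62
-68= -68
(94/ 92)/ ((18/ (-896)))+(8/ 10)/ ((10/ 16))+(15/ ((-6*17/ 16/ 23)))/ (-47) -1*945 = -4107652849/ 4134825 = -993.43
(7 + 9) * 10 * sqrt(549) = 480 * sqrt(61) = 3748.92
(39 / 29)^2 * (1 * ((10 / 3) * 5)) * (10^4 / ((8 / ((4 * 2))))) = 253500000 / 841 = 301426.87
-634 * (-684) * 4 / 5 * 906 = 1571569344 / 5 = 314313868.80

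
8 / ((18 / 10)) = 40 / 9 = 4.44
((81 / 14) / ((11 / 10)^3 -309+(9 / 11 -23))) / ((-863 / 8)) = 396000 / 2435435191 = 0.00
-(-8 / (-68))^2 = -4 / 289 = -0.01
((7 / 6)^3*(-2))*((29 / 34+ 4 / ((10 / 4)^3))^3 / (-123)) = 0.04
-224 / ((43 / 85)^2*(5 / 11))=-3560480 / 1849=-1925.62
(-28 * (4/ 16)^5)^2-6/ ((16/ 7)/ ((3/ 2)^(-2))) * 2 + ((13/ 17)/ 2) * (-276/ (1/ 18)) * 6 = -38100989501/ 3342336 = -11399.51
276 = 276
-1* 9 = -9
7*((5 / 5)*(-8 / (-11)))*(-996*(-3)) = 167328 / 11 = 15211.64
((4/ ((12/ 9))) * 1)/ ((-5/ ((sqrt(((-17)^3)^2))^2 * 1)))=-72412707/ 5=-14482541.40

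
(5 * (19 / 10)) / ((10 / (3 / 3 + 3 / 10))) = 247 / 200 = 1.24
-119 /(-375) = 119 /375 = 0.32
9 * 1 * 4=36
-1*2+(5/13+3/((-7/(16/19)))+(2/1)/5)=-13627/8645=-1.58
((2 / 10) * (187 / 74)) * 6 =561 / 185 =3.03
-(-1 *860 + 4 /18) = 7738 /9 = 859.78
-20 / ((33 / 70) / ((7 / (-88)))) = 1225 / 363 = 3.37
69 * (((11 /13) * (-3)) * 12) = -27324 /13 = -2101.85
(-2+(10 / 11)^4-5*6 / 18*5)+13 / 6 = -657409 / 87846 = -7.48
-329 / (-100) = 329 / 100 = 3.29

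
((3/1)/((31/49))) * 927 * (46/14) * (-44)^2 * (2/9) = 192628128/31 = 6213810.58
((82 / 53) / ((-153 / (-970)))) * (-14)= -1113560 / 8109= -137.32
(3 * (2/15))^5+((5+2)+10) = 53157/3125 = 17.01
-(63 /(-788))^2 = -3969 /620944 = -0.01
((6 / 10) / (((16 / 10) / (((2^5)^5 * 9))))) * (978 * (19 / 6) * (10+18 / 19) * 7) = 26876496052224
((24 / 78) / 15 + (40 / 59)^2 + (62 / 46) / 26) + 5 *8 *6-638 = -12410767691 / 31224570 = -397.47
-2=-2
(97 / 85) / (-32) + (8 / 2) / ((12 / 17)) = 45949 / 8160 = 5.63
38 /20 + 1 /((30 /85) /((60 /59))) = 2821 /590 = 4.78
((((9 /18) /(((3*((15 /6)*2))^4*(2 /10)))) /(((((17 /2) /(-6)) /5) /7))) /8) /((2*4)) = -7 /367200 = -0.00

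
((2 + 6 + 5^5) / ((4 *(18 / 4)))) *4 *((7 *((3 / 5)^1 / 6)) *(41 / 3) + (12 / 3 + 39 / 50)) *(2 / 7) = 13484432 / 4725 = 2853.85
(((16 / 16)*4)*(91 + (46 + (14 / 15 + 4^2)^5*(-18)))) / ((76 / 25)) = -111286530667 / 3375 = -32973786.86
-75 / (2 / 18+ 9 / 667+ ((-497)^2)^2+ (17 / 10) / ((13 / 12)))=-29264625 / 23807141594236721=-0.00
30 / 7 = 4.29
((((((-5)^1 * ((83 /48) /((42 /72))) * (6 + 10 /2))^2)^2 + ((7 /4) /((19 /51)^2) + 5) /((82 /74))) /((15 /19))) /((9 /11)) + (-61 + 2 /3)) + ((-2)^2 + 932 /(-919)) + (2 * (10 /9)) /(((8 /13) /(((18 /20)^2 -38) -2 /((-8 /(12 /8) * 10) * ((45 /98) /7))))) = 64977398146484377444621 /59404434082560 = 1093813940.83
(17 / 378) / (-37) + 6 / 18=4645 / 13986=0.33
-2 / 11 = -0.18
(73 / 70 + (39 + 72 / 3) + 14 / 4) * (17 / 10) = 20094 / 175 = 114.82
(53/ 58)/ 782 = 53/ 45356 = 0.00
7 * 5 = 35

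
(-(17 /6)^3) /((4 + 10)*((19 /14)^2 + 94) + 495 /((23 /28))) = -790993 /67618260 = -0.01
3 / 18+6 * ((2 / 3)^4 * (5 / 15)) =91 / 162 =0.56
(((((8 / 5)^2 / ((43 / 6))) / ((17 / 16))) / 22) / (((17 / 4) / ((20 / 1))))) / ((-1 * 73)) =-49152 / 49894405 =-0.00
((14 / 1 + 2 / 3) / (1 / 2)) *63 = 1848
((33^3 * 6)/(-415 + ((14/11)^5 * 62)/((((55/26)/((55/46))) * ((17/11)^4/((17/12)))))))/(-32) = 402023661237/23026396304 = 17.46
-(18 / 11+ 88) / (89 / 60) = -59160 / 979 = -60.43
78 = 78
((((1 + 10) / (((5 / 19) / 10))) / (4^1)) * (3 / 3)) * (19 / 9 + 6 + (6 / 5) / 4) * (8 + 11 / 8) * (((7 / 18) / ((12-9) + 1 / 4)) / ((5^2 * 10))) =1107491 / 280800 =3.94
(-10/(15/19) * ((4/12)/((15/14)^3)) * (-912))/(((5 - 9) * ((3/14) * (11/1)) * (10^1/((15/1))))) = -55472704/111375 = -498.07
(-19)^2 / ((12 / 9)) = 1083 / 4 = 270.75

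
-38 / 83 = -0.46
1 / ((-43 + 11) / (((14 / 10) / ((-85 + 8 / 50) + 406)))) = -5 / 36704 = -0.00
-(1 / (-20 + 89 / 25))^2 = -625 / 168921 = -0.00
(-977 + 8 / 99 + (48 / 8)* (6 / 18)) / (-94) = 96517 / 9306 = 10.37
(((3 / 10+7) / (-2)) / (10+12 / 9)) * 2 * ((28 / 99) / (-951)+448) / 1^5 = -769761713 / 2667555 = -288.56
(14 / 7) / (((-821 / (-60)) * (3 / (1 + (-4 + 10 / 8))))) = -70 / 821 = -0.09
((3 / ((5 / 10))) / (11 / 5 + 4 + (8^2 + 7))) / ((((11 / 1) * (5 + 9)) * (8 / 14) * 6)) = 5 / 33968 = 0.00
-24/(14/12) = -144/7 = -20.57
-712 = -712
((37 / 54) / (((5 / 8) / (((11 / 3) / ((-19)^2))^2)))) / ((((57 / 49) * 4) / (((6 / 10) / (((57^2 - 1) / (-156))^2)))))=756613 / 22489911997200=0.00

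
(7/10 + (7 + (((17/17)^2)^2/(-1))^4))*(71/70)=6177/700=8.82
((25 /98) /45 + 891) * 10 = 3929335 /441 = 8910.06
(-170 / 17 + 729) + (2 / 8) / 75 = 215701 / 300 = 719.00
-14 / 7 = -2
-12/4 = -3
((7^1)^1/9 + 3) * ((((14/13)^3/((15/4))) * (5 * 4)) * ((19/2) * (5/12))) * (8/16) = 8863120/177957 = 49.80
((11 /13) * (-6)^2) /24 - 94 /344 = 1.00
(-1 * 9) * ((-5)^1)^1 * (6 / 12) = 45 / 2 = 22.50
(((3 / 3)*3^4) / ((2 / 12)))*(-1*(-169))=82134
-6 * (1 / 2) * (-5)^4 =-1875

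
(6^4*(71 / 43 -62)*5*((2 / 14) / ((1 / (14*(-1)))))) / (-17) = -33631200 / 731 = -46007.11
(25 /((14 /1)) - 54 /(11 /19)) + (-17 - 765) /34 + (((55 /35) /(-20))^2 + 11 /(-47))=-1162428843 /10133200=-114.71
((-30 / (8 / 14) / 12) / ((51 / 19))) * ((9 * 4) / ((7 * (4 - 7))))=95 / 34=2.79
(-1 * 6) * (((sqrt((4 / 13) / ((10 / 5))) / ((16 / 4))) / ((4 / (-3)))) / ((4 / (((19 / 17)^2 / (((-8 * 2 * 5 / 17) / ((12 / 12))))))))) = -3249 * sqrt(26) / 565760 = -0.03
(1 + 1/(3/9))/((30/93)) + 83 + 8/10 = 481/5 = 96.20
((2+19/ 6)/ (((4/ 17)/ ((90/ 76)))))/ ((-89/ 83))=-656115/ 27056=-24.25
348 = 348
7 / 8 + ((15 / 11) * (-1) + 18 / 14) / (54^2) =130973 / 149688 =0.87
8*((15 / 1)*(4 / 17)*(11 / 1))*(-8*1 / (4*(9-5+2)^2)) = -17.25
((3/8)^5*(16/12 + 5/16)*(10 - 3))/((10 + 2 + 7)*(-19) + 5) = -44793/186646528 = -0.00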